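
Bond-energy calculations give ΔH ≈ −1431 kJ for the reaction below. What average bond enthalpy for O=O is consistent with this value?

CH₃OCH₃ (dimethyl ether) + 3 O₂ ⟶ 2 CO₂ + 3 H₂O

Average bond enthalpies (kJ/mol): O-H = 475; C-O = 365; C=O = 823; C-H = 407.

Let D be the O=O bond energy.
Σ(broken) = 6×407 + 2×365 + 3×D = 3172 + 3D
Σ(formed) = 4×823 + 6×475 = 6142
ΔH = Σ(broken) − Σ(formed) = (3172 + 3D) − (6142) = −2970 + 3D
Setting this equal to −1431 kJ gives 3D = 1539, so D = 513 kJ/mol.

D(O=O) ≈ 513 kJ/mol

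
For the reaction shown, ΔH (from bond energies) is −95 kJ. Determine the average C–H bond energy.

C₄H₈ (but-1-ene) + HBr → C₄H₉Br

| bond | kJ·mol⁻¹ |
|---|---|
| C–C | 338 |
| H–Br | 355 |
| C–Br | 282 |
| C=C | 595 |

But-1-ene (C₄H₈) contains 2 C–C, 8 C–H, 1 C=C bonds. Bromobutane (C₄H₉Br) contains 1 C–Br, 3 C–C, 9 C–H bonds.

D(C–H) ≈ 425 kJ/mol

Let D be the C–H bond energy.
Σ(broken) = 2×338 + 8×D + 1×595 + 1×355 = 1626 + 8D
Σ(formed) = 1×282 + 3×338 + 9×D = 1296 + 9D
ΔH = Σ(broken) − Σ(formed) = (1626 + 8D) − (1296 + 9D) = +330 − D
Setting this equal to −95 kJ gives D = 425 kJ/mol.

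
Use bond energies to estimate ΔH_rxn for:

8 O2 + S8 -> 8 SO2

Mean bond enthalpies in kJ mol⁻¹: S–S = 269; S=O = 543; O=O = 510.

Bonds broken (reactants):
  O=O: 8 × 510 = 4080
  S–S: 8 × 269 = 2152
  Σ(broken) = 6232 kJ
Bonds formed (products):
  S=O: 16 × 543 = 8688
  Σ(formed) = 8688 kJ
ΔH = Σ(broken) − Σ(formed) = 6232 − 8688 = −2456 kJ

ΔH ≈ −2456 kJ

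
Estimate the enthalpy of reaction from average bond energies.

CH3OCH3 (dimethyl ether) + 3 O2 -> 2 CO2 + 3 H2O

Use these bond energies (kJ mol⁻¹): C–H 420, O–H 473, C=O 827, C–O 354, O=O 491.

ΔH ≈ −1445 kJ

Bonds broken (reactants):
  C–H: 6 × 420 = 2520
  C–O: 2 × 354 = 708
  O=O: 3 × 491 = 1473
  Σ(broken) = 4701 kJ
Bonds formed (products):
  C=O: 4 × 827 = 3308
  O–H: 6 × 473 = 2838
  Σ(formed) = 6146 kJ
ΔH = Σ(broken) − Σ(formed) = 4701 − 6146 = −1445 kJ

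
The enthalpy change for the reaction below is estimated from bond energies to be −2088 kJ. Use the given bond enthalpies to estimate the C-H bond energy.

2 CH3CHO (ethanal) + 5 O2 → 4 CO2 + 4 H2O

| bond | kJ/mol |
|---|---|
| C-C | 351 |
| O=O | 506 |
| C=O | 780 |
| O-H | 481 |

Let D be the C-H bond energy.
Σ(broken) = 2×351 + 8×D + 2×780 + 5×506 = 4792 + 8D
Σ(formed) = 8×780 + 8×481 = 10088
ΔH = Σ(broken) − Σ(formed) = (4792 + 8D) − (10088) = −5296 + 8D
Setting this equal to −2088 kJ gives 8D = 3208, so D = 401 kJ/mol.

D(C-H) ≈ 401 kJ/mol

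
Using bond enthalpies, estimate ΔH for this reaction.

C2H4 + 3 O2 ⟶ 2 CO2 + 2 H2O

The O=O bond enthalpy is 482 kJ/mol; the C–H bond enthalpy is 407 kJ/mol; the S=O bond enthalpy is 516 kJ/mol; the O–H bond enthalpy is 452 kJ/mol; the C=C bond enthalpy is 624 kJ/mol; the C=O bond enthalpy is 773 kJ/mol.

ΔH ≈ −1202 kJ

Bonds broken (reactants):
  C–H: 4 × 407 = 1628
  C=C: 1 × 624 = 624
  O=O: 3 × 482 = 1446
  Σ(broken) = 3698 kJ
Bonds formed (products):
  C=O: 4 × 773 = 3092
  O–H: 4 × 452 = 1808
  Σ(formed) = 4900 kJ
ΔH = Σ(broken) − Σ(formed) = 3698 − 4900 = −1202 kJ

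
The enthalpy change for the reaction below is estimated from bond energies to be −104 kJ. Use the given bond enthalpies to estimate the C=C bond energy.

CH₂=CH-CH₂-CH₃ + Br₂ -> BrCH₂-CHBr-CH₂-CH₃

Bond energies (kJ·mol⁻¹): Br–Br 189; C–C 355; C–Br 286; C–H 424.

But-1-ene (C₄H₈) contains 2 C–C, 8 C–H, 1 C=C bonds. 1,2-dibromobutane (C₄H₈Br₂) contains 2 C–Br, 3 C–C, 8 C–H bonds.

D(C=C) ≈ 634 kJ/mol

Let D be the C=C bond energy.
Σ(broken) = 1×189 + 2×355 + 8×424 + 1×D = 4291 + D
Σ(formed) = 2×286 + 3×355 + 8×424 = 5029
ΔH = Σ(broken) − Σ(formed) = (4291 + D) − (5029) = −738 + D
Setting this equal to −104 kJ gives D = 634 kJ/mol.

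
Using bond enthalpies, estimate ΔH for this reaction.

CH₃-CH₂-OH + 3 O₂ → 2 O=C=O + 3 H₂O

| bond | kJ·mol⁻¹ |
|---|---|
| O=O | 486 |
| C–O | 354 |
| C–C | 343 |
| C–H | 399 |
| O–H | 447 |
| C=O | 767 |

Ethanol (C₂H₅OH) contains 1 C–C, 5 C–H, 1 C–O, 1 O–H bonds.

Bonds broken (reactants):
  C–C: 1 × 343 = 343
  C–H: 5 × 399 = 1995
  C–O: 1 × 354 = 354
  O–H: 1 × 447 = 447
  O=O: 3 × 486 = 1458
  Σ(broken) = 4597 kJ
Bonds formed (products):
  C=O: 4 × 767 = 3068
  O–H: 6 × 447 = 2682
  Σ(formed) = 5750 kJ
ΔH = Σ(broken) − Σ(formed) = 4597 − 5750 = −1153 kJ

ΔH ≈ −1153 kJ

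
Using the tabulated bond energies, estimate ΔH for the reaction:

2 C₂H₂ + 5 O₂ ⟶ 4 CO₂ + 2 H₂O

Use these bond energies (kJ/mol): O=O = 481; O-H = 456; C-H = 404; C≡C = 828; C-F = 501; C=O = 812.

ΔH ≈ −2643 kJ

Bonds broken (reactants):
  C≡C: 2 × 828 = 1656
  C-H: 4 × 404 = 1616
  O=O: 5 × 481 = 2405
  Σ(broken) = 5677 kJ
Bonds formed (products):
  C=O: 8 × 812 = 6496
  O-H: 4 × 456 = 1824
  Σ(formed) = 8320 kJ
ΔH = Σ(broken) − Σ(formed) = 5677 − 8320 = −2643 kJ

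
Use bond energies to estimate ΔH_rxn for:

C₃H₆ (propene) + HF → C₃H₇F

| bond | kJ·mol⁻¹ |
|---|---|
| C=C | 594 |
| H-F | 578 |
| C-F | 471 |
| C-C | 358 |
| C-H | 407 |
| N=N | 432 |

ΔH ≈ −64 kJ

Bonds broken (reactants):
  C-C: 1 × 358 = 358
  C-H: 6 × 407 = 2442
  C=C: 1 × 594 = 594
  H-F: 1 × 578 = 578
  Σ(broken) = 3972 kJ
Bonds formed (products):
  C-C: 2 × 358 = 716
  C-F: 1 × 471 = 471
  C-H: 7 × 407 = 2849
  Σ(formed) = 4036 kJ
ΔH = Σ(broken) − Σ(formed) = 3972 − 4036 = −64 kJ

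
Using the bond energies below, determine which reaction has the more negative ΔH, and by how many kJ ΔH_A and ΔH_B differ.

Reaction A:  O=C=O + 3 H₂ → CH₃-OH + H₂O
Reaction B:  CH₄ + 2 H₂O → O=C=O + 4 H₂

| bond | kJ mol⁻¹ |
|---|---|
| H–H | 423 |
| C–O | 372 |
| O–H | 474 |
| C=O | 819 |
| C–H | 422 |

Reaction A:
  Bonds broken (reactants):
    C=O: 2 × 819 = 1638
    H–H: 3 × 423 = 1269
    Σ(broken) = 2907 kJ
  Bonds formed (products):
    C–H: 3 × 422 = 1266
    C–O: 1 × 372 = 372
    O–H: 3 × 474 = 1422
    Σ(formed) = 3060 kJ
  ΔH_A = 2907 − 3060 = −153 kJ
Reaction B:
  Bonds broken (reactants):
    C–H: 4 × 422 = 1688
    O–H: 4 × 474 = 1896
    Σ(broken) = 3584 kJ
  Bonds formed (products):
    C=O: 2 × 819 = 1638
    H–H: 4 × 423 = 1692
    Σ(formed) = 3330 kJ
  ΔH_B = 3584 − 3330 = +254 kJ
ΔH_A − ΔH_B = −407 kJ, so reaction A has the more negative ΔH; |ΔH_A − ΔH_B| = 407 kJ.

Reaction A, by 407 kJ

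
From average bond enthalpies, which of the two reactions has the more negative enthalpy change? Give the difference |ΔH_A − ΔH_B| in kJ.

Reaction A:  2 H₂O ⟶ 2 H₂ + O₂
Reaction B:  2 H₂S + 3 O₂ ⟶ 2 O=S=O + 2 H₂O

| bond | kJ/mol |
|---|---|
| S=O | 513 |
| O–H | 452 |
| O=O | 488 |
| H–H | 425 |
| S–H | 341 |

Reaction A:
  Bonds broken (reactants):
    O–H: 4 × 452 = 1808
    Σ(broken) = 1808 kJ
  Bonds formed (products):
    H–H: 2 × 425 = 850
    O=O: 1 × 488 = 488
    Σ(formed) = 1338 kJ
  ΔH_A = 1808 − 1338 = +470 kJ
Reaction B:
  Bonds broken (reactants):
    O=O: 3 × 488 = 1464
    S–H: 4 × 341 = 1364
    Σ(broken) = 2828 kJ
  Bonds formed (products):
    O–H: 4 × 452 = 1808
    S=O: 4 × 513 = 2052
    Σ(formed) = 3860 kJ
  ΔH_B = 2828 − 3860 = −1032 kJ
ΔH_A − ΔH_B = +1502 kJ, so reaction B has the more negative ΔH; |ΔH_A − ΔH_B| = 1502 kJ.

Reaction B, by 1502 kJ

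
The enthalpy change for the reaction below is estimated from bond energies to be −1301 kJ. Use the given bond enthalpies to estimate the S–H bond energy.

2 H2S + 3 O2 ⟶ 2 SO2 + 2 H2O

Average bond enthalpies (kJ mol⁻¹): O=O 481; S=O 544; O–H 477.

D(S–H) ≈ 335 kJ/mol

Let D be the S–H bond energy.
Σ(broken) = 3×481 + 4×D = 1443 + 4D
Σ(formed) = 4×477 + 4×544 = 4084
ΔH = Σ(broken) − Σ(formed) = (1443 + 4D) − (4084) = −2641 + 4D
Setting this equal to −1301 kJ gives 4D = 1340, so D = 335 kJ/mol.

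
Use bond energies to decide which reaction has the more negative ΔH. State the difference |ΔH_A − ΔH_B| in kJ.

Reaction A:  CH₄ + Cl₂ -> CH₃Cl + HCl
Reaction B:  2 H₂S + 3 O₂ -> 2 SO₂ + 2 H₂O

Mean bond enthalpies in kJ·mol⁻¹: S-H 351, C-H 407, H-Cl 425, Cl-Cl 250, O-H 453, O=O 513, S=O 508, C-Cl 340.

Reaction A:
  Bonds broken (reactants):
    C-H: 4 × 407 = 1628
    Cl-Cl: 1 × 250 = 250
    Σ(broken) = 1878 kJ
  Bonds formed (products):
    C-Cl: 1 × 340 = 340
    C-H: 3 × 407 = 1221
    H-Cl: 1 × 425 = 425
    Σ(formed) = 1986 kJ
  ΔH_A = 1878 − 1986 = −108 kJ
Reaction B:
  Bonds broken (reactants):
    O=O: 3 × 513 = 1539
    S-H: 4 × 351 = 1404
    Σ(broken) = 2943 kJ
  Bonds formed (products):
    O-H: 4 × 453 = 1812
    S=O: 4 × 508 = 2032
    Σ(formed) = 3844 kJ
  ΔH_B = 2943 − 3844 = −901 kJ
ΔH_A − ΔH_B = +793 kJ, so reaction B has the more negative ΔH; |ΔH_A − ΔH_B| = 793 kJ.

Reaction B, by 793 kJ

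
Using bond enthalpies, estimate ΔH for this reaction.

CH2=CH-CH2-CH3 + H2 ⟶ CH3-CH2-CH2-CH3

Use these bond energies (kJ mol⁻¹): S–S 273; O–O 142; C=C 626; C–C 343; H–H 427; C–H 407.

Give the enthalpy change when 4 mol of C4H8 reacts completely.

ΔH = −416 kJ

Bonds broken (reactants):
  C–C: 2 × 343 = 686
  C–H: 8 × 407 = 3256
  C=C: 1 × 626 = 626
  H–H: 1 × 427 = 427
  Σ(broken) = 4995 kJ
Bonds formed (products):
  C–C: 3 × 343 = 1029
  C–H: 10 × 407 = 4070
  Σ(formed) = 5099 kJ
ΔH = Σ(broken) − Σ(formed) = 4995 − 5099 = −104 kJ
For 4× the reaction as written: 4 × (−104) = −416 kJ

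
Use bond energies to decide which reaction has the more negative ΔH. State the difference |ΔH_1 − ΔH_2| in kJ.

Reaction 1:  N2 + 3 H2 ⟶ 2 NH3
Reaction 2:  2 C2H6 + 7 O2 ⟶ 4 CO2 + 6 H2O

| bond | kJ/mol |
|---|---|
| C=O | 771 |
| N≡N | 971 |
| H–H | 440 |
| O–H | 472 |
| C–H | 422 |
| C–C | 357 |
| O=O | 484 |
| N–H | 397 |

Reaction 2, by 2575 kJ

Reaction 1:
  Bonds broken (reactants):
    H–H: 3 × 440 = 1320
    N≡N: 1 × 971 = 971
    Σ(broken) = 2291 kJ
  Bonds formed (products):
    N–H: 6 × 397 = 2382
    Σ(formed) = 2382 kJ
  ΔH_1 = 2291 − 2382 = −91 kJ
Reaction 2:
  Bonds broken (reactants):
    C–C: 2 × 357 = 714
    C–H: 12 × 422 = 5064
    O=O: 7 × 484 = 3388
    Σ(broken) = 9166 kJ
  Bonds formed (products):
    C=O: 8 × 771 = 6168
    O–H: 12 × 472 = 5664
    Σ(formed) = 11832 kJ
  ΔH_2 = 9166 − 11832 = −2666 kJ
ΔH_1 − ΔH_2 = +2575 kJ, so reaction 2 has the more negative ΔH; |ΔH_1 − ΔH_2| = 2575 kJ.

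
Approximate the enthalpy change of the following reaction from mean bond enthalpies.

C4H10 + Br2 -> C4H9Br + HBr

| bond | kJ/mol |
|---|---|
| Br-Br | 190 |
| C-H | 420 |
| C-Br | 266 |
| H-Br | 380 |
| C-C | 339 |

Bonds broken (reactants):
  Br-Br: 1 × 190 = 190
  C-C: 3 × 339 = 1017
  C-H: 10 × 420 = 4200
  Σ(broken) = 5407 kJ
Bonds formed (products):
  C-Br: 1 × 266 = 266
  C-C: 3 × 339 = 1017
  C-H: 9 × 420 = 3780
  H-Br: 1 × 380 = 380
  Σ(formed) = 5443 kJ
ΔH = Σ(broken) − Σ(formed) = 5407 − 5443 = −36 kJ

ΔH ≈ −36 kJ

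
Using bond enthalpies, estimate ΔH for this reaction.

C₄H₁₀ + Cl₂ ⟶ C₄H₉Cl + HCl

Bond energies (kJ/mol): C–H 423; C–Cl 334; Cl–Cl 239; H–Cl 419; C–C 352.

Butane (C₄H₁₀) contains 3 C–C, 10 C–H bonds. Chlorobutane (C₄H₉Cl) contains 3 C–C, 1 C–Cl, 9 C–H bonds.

Bonds broken (reactants):
  C–C: 3 × 352 = 1056
  C–H: 10 × 423 = 4230
  Cl–Cl: 1 × 239 = 239
  Σ(broken) = 5525 kJ
Bonds formed (products):
  C–C: 3 × 352 = 1056
  C–Cl: 1 × 334 = 334
  C–H: 9 × 423 = 3807
  H–Cl: 1 × 419 = 419
  Σ(formed) = 5616 kJ
ΔH = Σ(broken) − Σ(formed) = 5525 − 5616 = −91 kJ

ΔH ≈ −91 kJ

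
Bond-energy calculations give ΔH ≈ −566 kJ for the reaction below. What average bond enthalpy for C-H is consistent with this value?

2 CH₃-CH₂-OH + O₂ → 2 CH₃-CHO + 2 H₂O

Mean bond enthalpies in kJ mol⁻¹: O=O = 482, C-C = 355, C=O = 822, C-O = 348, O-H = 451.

Let D be the C-H bond energy.
Σ(broken) = 2×355 + 10×D + 2×348 + 2×451 + 1×482 = 2790 + 10D
Σ(formed) = 2×355 + 8×D + 2×822 + 4×451 = 4158 + 8D
ΔH = Σ(broken) − Σ(formed) = (2790 + 10D) − (4158 + 8D) = −1368 + 2D
Setting this equal to −566 kJ gives 2D = 802, so D = 401 kJ/mol.

D(C-H) ≈ 401 kJ/mol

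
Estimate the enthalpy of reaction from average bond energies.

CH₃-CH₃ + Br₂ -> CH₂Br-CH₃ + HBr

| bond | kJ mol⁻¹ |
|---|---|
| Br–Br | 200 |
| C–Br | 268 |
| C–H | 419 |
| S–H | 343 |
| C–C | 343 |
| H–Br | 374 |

ΔH ≈ −23 kJ

Bonds broken (reactants):
  Br–Br: 1 × 200 = 200
  C–C: 1 × 343 = 343
  C–H: 6 × 419 = 2514
  Σ(broken) = 3057 kJ
Bonds formed (products):
  C–Br: 1 × 268 = 268
  C–C: 1 × 343 = 343
  C–H: 5 × 419 = 2095
  H–Br: 1 × 374 = 374
  Σ(formed) = 3080 kJ
ΔH = Σ(broken) − Σ(formed) = 3057 − 3080 = −23 kJ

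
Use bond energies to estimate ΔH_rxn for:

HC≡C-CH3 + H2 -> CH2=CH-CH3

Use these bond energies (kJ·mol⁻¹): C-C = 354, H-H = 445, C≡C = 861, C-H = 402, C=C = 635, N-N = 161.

Bonds broken (reactants):
  C≡C: 1 × 861 = 861
  C-C: 1 × 354 = 354
  C-H: 4 × 402 = 1608
  H-H: 1 × 445 = 445
  Σ(broken) = 3268 kJ
Bonds formed (products):
  C-C: 1 × 354 = 354
  C-H: 6 × 402 = 2412
  C=C: 1 × 635 = 635
  Σ(formed) = 3401 kJ
ΔH = Σ(broken) − Σ(formed) = 3268 − 3401 = −133 kJ

ΔH ≈ −133 kJ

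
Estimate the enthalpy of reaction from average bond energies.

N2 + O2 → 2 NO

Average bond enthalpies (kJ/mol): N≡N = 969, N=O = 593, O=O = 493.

ΔH ≈ +276 kJ

Bonds broken (reactants):
  N≡N: 1 × 969 = 969
  O=O: 1 × 493 = 493
  Σ(broken) = 1462 kJ
Bonds formed (products):
  N=O: 2 × 593 = 1186
  Σ(formed) = 1186 kJ
ΔH = Σ(broken) − Σ(formed) = 1462 − 1186 = +276 kJ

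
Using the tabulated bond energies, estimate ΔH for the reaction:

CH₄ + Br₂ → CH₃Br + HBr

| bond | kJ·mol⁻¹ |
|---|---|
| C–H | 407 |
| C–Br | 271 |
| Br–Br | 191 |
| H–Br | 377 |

ΔH ≈ −50 kJ

Bonds broken (reactants):
  Br–Br: 1 × 191 = 191
  C–H: 4 × 407 = 1628
  Σ(broken) = 1819 kJ
Bonds formed (products):
  C–Br: 1 × 271 = 271
  C–H: 3 × 407 = 1221
  H–Br: 1 × 377 = 377
  Σ(formed) = 1869 kJ
ΔH = Σ(broken) − Σ(formed) = 1819 − 1869 = −50 kJ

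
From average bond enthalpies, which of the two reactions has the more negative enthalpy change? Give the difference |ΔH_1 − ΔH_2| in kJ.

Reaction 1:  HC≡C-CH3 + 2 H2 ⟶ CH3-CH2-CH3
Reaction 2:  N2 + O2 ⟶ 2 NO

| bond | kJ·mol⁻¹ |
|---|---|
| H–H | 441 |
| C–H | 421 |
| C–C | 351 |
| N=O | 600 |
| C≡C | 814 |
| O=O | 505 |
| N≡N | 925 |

Reaction 1, by 569 kJ

Reaction 1:
  Bonds broken (reactants):
    C≡C: 1 × 814 = 814
    C–C: 1 × 351 = 351
    C–H: 4 × 421 = 1684
    H–H: 2 × 441 = 882
    Σ(broken) = 3731 kJ
  Bonds formed (products):
    C–C: 2 × 351 = 702
    C–H: 8 × 421 = 3368
    Σ(formed) = 4070 kJ
  ΔH_1 = 3731 − 4070 = −339 kJ
Reaction 2:
  Bonds broken (reactants):
    N≡N: 1 × 925 = 925
    O=O: 1 × 505 = 505
    Σ(broken) = 1430 kJ
  Bonds formed (products):
    N=O: 2 × 600 = 1200
    Σ(formed) = 1200 kJ
  ΔH_2 = 1430 − 1200 = +230 kJ
ΔH_1 − ΔH_2 = −569 kJ, so reaction 1 has the more negative ΔH; |ΔH_1 − ΔH_2| = 569 kJ.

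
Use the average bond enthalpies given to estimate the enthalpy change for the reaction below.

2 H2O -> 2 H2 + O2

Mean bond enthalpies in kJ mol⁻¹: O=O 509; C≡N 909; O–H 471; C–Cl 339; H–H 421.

Bonds broken (reactants):
  O–H: 4 × 471 = 1884
  Σ(broken) = 1884 kJ
Bonds formed (products):
  H–H: 2 × 421 = 842
  O=O: 1 × 509 = 509
  Σ(formed) = 1351 kJ
ΔH = Σ(broken) − Σ(formed) = 1884 − 1351 = +533 kJ

ΔH ≈ +533 kJ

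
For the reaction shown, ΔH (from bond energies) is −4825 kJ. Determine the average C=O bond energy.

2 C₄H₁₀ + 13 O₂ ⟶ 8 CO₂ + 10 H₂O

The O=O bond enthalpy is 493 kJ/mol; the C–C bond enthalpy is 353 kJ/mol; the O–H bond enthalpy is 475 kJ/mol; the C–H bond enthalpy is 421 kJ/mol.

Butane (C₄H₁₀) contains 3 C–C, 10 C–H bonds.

Let D be the C=O bond energy.
Σ(broken) = 6×353 + 20×421 + 13×493 = 16947
Σ(formed) = 16×D + 20×475 = 9500 + 16D
ΔH = Σ(broken) − Σ(formed) = (16947) − (9500 + 16D) = +7447 − 16D
Setting this equal to −4825 kJ gives 16D = 12272, so D = 767 kJ/mol.

D(C=O) ≈ 767 kJ/mol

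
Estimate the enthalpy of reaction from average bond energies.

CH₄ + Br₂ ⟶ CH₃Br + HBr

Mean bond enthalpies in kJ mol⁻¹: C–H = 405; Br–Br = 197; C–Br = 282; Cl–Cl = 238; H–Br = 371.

Bonds broken (reactants):
  Br–Br: 1 × 197 = 197
  C–H: 4 × 405 = 1620
  Σ(broken) = 1817 kJ
Bonds formed (products):
  C–Br: 1 × 282 = 282
  C–H: 3 × 405 = 1215
  H–Br: 1 × 371 = 371
  Σ(formed) = 1868 kJ
ΔH = Σ(broken) − Σ(formed) = 1817 − 1868 = −51 kJ

ΔH ≈ −51 kJ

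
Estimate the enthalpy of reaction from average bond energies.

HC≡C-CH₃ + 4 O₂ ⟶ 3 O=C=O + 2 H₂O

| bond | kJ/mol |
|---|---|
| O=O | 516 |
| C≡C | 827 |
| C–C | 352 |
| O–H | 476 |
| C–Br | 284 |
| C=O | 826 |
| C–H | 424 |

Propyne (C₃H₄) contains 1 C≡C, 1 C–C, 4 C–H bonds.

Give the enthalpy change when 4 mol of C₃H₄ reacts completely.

ΔH = −7684 kJ

Bonds broken (reactants):
  C≡C: 1 × 827 = 827
  C–C: 1 × 352 = 352
  C–H: 4 × 424 = 1696
  O=O: 4 × 516 = 2064
  Σ(broken) = 4939 kJ
Bonds formed (products):
  C=O: 6 × 826 = 4956
  O–H: 4 × 476 = 1904
  Σ(formed) = 6860 kJ
ΔH = Σ(broken) − Σ(formed) = 4939 − 6860 = −1921 kJ
For 4× the reaction as written: 4 × (−1921) = −7684 kJ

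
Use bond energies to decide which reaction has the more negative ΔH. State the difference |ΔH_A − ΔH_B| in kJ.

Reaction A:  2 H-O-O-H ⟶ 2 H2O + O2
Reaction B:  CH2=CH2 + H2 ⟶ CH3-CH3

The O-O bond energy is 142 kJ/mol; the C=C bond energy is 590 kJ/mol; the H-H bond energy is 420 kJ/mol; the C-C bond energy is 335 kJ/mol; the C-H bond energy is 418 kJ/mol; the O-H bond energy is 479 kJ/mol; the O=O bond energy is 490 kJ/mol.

Reaction A:
  Bonds broken (reactants):
    O-H: 4 × 479 = 1916
    O-O: 2 × 142 = 284
    Σ(broken) = 2200 kJ
  Bonds formed (products):
    O-H: 4 × 479 = 1916
    O=O: 1 × 490 = 490
    Σ(formed) = 2406 kJ
  ΔH_A = 2200 − 2406 = −206 kJ
Reaction B:
  Bonds broken (reactants):
    C-H: 4 × 418 = 1672
    C=C: 1 × 590 = 590
    H-H: 1 × 420 = 420
    Σ(broken) = 2682 kJ
  Bonds formed (products):
    C-C: 1 × 335 = 335
    C-H: 6 × 418 = 2508
    Σ(formed) = 2843 kJ
  ΔH_B = 2682 − 2843 = −161 kJ
ΔH_A − ΔH_B = −45 kJ, so reaction A has the more negative ΔH; |ΔH_A − ΔH_B| = 45 kJ.

Reaction A, by 45 kJ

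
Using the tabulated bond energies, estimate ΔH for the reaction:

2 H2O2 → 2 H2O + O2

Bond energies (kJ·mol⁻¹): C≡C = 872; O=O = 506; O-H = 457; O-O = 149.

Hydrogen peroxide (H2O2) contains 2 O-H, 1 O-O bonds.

ΔH ≈ −208 kJ

Bonds broken (reactants):
  O-H: 4 × 457 = 1828
  O-O: 2 × 149 = 298
  Σ(broken) = 2126 kJ
Bonds formed (products):
  O-H: 4 × 457 = 1828
  O=O: 1 × 506 = 506
  Σ(formed) = 2334 kJ
ΔH = Σ(broken) − Σ(formed) = 2126 − 2334 = −208 kJ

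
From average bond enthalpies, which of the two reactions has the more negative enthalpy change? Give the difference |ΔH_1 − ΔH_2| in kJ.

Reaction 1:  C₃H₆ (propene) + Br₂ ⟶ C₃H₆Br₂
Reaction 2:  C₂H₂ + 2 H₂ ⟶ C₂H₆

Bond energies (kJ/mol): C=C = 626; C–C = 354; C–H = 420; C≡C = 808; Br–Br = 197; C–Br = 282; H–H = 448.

Reaction 1:
  Bonds broken (reactants):
    Br–Br: 1 × 197 = 197
    C–C: 1 × 354 = 354
    C–H: 6 × 420 = 2520
    C=C: 1 × 626 = 626
    Σ(broken) = 3697 kJ
  Bonds formed (products):
    C–Br: 2 × 282 = 564
    C–C: 2 × 354 = 708
    C–H: 6 × 420 = 2520
    Σ(formed) = 3792 kJ
  ΔH_1 = 3697 − 3792 = −95 kJ
Reaction 2:
  Bonds broken (reactants):
    C≡C: 1 × 808 = 808
    C–H: 2 × 420 = 840
    H–H: 2 × 448 = 896
    Σ(broken) = 2544 kJ
  Bonds formed (products):
    C–C: 1 × 354 = 354
    C–H: 6 × 420 = 2520
    Σ(formed) = 2874 kJ
  ΔH_2 = 2544 − 2874 = −330 kJ
ΔH_1 − ΔH_2 = +235 kJ, so reaction 2 has the more negative ΔH; |ΔH_1 − ΔH_2| = 235 kJ.

Reaction 2, by 235 kJ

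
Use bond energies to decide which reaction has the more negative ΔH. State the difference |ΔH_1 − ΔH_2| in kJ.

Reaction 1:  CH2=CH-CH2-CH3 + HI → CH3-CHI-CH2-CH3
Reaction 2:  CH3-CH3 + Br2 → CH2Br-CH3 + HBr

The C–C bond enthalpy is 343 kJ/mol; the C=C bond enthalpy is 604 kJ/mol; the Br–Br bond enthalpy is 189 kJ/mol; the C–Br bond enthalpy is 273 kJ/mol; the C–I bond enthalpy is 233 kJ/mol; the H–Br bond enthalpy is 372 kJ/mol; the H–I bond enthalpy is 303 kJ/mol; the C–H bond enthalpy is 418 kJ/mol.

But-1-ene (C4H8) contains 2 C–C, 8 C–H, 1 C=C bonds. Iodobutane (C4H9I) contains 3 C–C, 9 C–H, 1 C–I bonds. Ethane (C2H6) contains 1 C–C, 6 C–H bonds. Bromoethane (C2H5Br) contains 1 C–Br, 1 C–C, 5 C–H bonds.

Reaction 1, by 49 kJ

Reaction 1:
  Bonds broken (reactants):
    C–C: 2 × 343 = 686
    C–H: 8 × 418 = 3344
    C=C: 1 × 604 = 604
    H–I: 1 × 303 = 303
    Σ(broken) = 4937 kJ
  Bonds formed (products):
    C–C: 3 × 343 = 1029
    C–H: 9 × 418 = 3762
    C–I: 1 × 233 = 233
    Σ(formed) = 5024 kJ
  ΔH_1 = 4937 − 5024 = −87 kJ
Reaction 2:
  Bonds broken (reactants):
    Br–Br: 1 × 189 = 189
    C–C: 1 × 343 = 343
    C–H: 6 × 418 = 2508
    Σ(broken) = 3040 kJ
  Bonds formed (products):
    C–Br: 1 × 273 = 273
    C–C: 1 × 343 = 343
    C–H: 5 × 418 = 2090
    H–Br: 1 × 372 = 372
    Σ(formed) = 3078 kJ
  ΔH_2 = 3040 − 3078 = −38 kJ
ΔH_1 − ΔH_2 = −49 kJ, so reaction 1 has the more negative ΔH; |ΔH_1 − ΔH_2| = 49 kJ.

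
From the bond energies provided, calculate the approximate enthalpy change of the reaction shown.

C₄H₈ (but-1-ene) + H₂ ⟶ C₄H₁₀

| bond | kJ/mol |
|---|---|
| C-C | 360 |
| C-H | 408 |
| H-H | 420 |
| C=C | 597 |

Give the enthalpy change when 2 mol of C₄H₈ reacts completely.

ΔH = −318 kJ

Bonds broken (reactants):
  C-C: 2 × 360 = 720
  C-H: 8 × 408 = 3264
  C=C: 1 × 597 = 597
  H-H: 1 × 420 = 420
  Σ(broken) = 5001 kJ
Bonds formed (products):
  C-C: 3 × 360 = 1080
  C-H: 10 × 408 = 4080
  Σ(formed) = 5160 kJ
ΔH = Σ(broken) − Σ(formed) = 5001 − 5160 = −159 kJ
For 2× the reaction as written: 2 × (−159) = −318 kJ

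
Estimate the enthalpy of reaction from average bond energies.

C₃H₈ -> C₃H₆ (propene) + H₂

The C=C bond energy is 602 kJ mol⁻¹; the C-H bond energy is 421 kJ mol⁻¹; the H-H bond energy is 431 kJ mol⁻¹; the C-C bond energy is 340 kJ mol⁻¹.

ΔH ≈ +149 kJ

Bonds broken (reactants):
  C-C: 2 × 340 = 680
  C-H: 8 × 421 = 3368
  Σ(broken) = 4048 kJ
Bonds formed (products):
  C-C: 1 × 340 = 340
  C-H: 6 × 421 = 2526
  C=C: 1 × 602 = 602
  H-H: 1 × 431 = 431
  Σ(formed) = 3899 kJ
ΔH = Σ(broken) − Σ(formed) = 4048 − 3899 = +149 kJ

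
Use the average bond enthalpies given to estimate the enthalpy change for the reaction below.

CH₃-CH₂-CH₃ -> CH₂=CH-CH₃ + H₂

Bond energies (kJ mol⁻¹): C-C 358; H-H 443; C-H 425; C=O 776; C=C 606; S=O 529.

ΔH ≈ +159 kJ

Bonds broken (reactants):
  C-C: 2 × 358 = 716
  C-H: 8 × 425 = 3400
  Σ(broken) = 4116 kJ
Bonds formed (products):
  C-C: 1 × 358 = 358
  C-H: 6 × 425 = 2550
  C=C: 1 × 606 = 606
  H-H: 1 × 443 = 443
  Σ(formed) = 3957 kJ
ΔH = Σ(broken) − Σ(formed) = 4116 − 3957 = +159 kJ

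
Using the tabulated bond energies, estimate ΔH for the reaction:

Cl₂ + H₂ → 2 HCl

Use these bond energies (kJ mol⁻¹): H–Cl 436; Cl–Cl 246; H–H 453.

ΔH ≈ −173 kJ

Bonds broken (reactants):
  Cl–Cl: 1 × 246 = 246
  H–H: 1 × 453 = 453
  Σ(broken) = 699 kJ
Bonds formed (products):
  H–Cl: 2 × 436 = 872
  Σ(formed) = 872 kJ
ΔH = Σ(broken) − Σ(formed) = 699 − 872 = −173 kJ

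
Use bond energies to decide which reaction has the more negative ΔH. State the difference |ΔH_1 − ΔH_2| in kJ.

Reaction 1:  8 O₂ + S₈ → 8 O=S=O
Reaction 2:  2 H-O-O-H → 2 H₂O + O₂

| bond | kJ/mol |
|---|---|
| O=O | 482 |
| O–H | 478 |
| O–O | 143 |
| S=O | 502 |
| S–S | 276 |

Reaction 1:
  Bonds broken (reactants):
    O=O: 8 × 482 = 3856
    S–S: 8 × 276 = 2208
    Σ(broken) = 6064 kJ
  Bonds formed (products):
    S=O: 16 × 502 = 8032
    Σ(formed) = 8032 kJ
  ΔH_1 = 6064 − 8032 = −1968 kJ
Reaction 2:
  Bonds broken (reactants):
    O–H: 4 × 478 = 1912
    O–O: 2 × 143 = 286
    Σ(broken) = 2198 kJ
  Bonds formed (products):
    O–H: 4 × 478 = 1912
    O=O: 1 × 482 = 482
    Σ(formed) = 2394 kJ
  ΔH_2 = 2198 − 2394 = −196 kJ
ΔH_1 − ΔH_2 = −1772 kJ, so reaction 1 has the more negative ΔH; |ΔH_1 − ΔH_2| = 1772 kJ.

Reaction 1, by 1772 kJ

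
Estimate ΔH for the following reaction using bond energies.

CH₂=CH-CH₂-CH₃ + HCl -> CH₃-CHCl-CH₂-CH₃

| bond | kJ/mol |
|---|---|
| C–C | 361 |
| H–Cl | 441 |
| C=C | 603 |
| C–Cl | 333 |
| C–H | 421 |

Bonds broken (reactants):
  C–C: 2 × 361 = 722
  C–H: 8 × 421 = 3368
  C=C: 1 × 603 = 603
  H–Cl: 1 × 441 = 441
  Σ(broken) = 5134 kJ
Bonds formed (products):
  C–C: 3 × 361 = 1083
  C–Cl: 1 × 333 = 333
  C–H: 9 × 421 = 3789
  Σ(formed) = 5205 kJ
ΔH = Σ(broken) − Σ(formed) = 5134 − 5205 = −71 kJ

ΔH ≈ −71 kJ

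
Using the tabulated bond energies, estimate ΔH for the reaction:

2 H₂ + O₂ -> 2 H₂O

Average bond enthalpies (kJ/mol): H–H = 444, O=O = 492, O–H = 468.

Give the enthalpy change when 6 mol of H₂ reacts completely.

Bonds broken (reactants):
  H–H: 2 × 444 = 888
  O=O: 1 × 492 = 492
  Σ(broken) = 1380 kJ
Bonds formed (products):
  O–H: 4 × 468 = 1872
  Σ(formed) = 1872 kJ
ΔH = Σ(broken) − Σ(formed) = 1380 − 1872 = −492 kJ
For 3× the reaction as written: 3 × (−492) = −1476 kJ

ΔH = −1476 kJ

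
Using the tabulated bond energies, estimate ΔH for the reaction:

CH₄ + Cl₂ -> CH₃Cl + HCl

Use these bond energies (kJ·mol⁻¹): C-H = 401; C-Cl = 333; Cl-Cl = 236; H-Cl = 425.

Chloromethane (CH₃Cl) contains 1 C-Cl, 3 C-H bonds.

Bonds broken (reactants):
  C-H: 4 × 401 = 1604
  Cl-Cl: 1 × 236 = 236
  Σ(broken) = 1840 kJ
Bonds formed (products):
  C-Cl: 1 × 333 = 333
  C-H: 3 × 401 = 1203
  H-Cl: 1 × 425 = 425
  Σ(formed) = 1961 kJ
ΔH = Σ(broken) − Σ(formed) = 1840 − 1961 = −121 kJ

ΔH ≈ −121 kJ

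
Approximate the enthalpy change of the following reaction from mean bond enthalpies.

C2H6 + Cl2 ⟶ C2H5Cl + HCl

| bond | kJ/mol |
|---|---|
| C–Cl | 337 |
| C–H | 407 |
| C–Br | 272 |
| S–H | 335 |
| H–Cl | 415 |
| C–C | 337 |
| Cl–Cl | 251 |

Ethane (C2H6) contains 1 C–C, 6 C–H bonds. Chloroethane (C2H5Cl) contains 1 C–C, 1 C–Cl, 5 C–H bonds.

Bonds broken (reactants):
  C–C: 1 × 337 = 337
  C–H: 6 × 407 = 2442
  Cl–Cl: 1 × 251 = 251
  Σ(broken) = 3030 kJ
Bonds formed (products):
  C–C: 1 × 337 = 337
  C–Cl: 1 × 337 = 337
  C–H: 5 × 407 = 2035
  H–Cl: 1 × 415 = 415
  Σ(formed) = 3124 kJ
ΔH = Σ(broken) − Σ(formed) = 3030 − 3124 = −94 kJ

ΔH ≈ −94 kJ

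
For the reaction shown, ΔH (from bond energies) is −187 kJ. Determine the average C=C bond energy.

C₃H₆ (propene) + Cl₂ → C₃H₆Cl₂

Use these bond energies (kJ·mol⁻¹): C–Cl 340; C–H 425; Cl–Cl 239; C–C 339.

D(C=C) ≈ 593 kJ/mol

Let D be the C=C bond energy.
Σ(broken) = 1×339 + 6×425 + 1×D + 1×239 = 3128 + D
Σ(formed) = 2×339 + 2×340 + 6×425 = 3908
ΔH = Σ(broken) − Σ(formed) = (3128 + D) − (3908) = −780 + D
Setting this equal to −187 kJ gives D = 593 kJ/mol.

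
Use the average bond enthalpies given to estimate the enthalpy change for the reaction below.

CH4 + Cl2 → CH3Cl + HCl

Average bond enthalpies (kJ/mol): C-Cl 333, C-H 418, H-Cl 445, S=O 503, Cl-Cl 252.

Bonds broken (reactants):
  C-H: 4 × 418 = 1672
  Cl-Cl: 1 × 252 = 252
  Σ(broken) = 1924 kJ
Bonds formed (products):
  C-Cl: 1 × 333 = 333
  C-H: 3 × 418 = 1254
  H-Cl: 1 × 445 = 445
  Σ(formed) = 2032 kJ
ΔH = Σ(broken) − Σ(formed) = 1924 − 2032 = −108 kJ

ΔH ≈ −108 kJ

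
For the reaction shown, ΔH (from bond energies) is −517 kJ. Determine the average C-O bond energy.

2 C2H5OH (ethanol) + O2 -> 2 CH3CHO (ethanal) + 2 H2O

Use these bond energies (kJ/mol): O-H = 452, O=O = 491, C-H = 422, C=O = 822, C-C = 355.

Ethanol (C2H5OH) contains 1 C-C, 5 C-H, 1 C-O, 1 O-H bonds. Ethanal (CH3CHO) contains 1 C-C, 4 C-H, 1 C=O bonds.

Let D be the C-O bond energy.
Σ(broken) = 2×355 + 10×422 + 2×D + 2×452 + 1×491 = 6325 + 2D
Σ(formed) = 2×355 + 8×422 + 2×822 + 4×452 = 7538
ΔH = Σ(broken) − Σ(formed) = (6325 + 2D) − (7538) = −1213 + 2D
Setting this equal to −517 kJ gives 2D = 696, so D = 348 kJ/mol.

D(C-O) ≈ 348 kJ/mol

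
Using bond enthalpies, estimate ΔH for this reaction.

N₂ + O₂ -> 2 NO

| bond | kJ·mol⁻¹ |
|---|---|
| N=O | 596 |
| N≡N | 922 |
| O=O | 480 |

Bonds broken (reactants):
  N≡N: 1 × 922 = 922
  O=O: 1 × 480 = 480
  Σ(broken) = 1402 kJ
Bonds formed (products):
  N=O: 2 × 596 = 1192
  Σ(formed) = 1192 kJ
ΔH = Σ(broken) − Σ(formed) = 1402 − 1192 = +210 kJ

ΔH ≈ +210 kJ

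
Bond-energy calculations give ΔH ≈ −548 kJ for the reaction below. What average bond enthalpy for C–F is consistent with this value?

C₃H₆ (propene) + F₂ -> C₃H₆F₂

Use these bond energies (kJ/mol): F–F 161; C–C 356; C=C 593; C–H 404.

D(C–F) ≈ 473 kJ/mol

Let D be the C–F bond energy.
Σ(broken) = 1×356 + 6×404 + 1×593 + 1×161 = 3534
Σ(formed) = 2×356 + 2×D + 6×404 = 3136 + 2D
ΔH = Σ(broken) − Σ(formed) = (3534) − (3136 + 2D) = +398 − 2D
Setting this equal to −548 kJ gives 2D = 946, so D = 473 kJ/mol.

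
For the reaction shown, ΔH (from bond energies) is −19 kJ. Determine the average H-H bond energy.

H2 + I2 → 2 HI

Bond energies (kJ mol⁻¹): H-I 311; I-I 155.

D(H-H) ≈ 448 kJ/mol

Let D be the H-H bond energy.
Σ(broken) = 1×D + 1×155 = 155 + D
Σ(formed) = 2×311 = 622
ΔH = Σ(broken) − Σ(formed) = (155 + D) − (622) = −467 + D
Setting this equal to −19 kJ gives D = 448 kJ/mol.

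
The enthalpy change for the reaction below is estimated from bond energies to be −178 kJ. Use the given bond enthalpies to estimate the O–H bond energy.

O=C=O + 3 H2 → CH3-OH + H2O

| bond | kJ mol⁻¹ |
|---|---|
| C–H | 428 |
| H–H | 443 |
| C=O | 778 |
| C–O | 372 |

Let D be the O–H bond energy.
Σ(broken) = 2×778 + 3×443 = 2885
Σ(formed) = 3×428 + 1×372 + 3×D = 1656 + 3D
ΔH = Σ(broken) − Σ(formed) = (2885) − (1656 + 3D) = +1229 − 3D
Setting this equal to −178 kJ gives 3D = 1407, so D = 469 kJ/mol.

D(O–H) ≈ 469 kJ/mol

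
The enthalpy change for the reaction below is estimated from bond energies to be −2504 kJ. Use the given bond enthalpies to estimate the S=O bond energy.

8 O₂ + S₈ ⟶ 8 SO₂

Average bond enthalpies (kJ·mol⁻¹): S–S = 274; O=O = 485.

D(S=O) ≈ 536 kJ/mol

Let D be the S=O bond energy.
Σ(broken) = 8×485 + 8×274 = 6072
Σ(formed) = 16×D = 16D
ΔH = Σ(broken) − Σ(formed) = (6072) − (16D) = +6072 − 16D
Setting this equal to −2504 kJ gives 16D = 8576, so D = 536 kJ/mol.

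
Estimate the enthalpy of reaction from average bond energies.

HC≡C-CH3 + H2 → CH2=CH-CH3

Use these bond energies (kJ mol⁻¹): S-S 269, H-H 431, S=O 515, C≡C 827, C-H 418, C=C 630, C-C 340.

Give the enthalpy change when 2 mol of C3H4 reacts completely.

Bonds broken (reactants):
  C≡C: 1 × 827 = 827
  C-C: 1 × 340 = 340
  C-H: 4 × 418 = 1672
  H-H: 1 × 431 = 431
  Σ(broken) = 3270 kJ
Bonds formed (products):
  C-C: 1 × 340 = 340
  C-H: 6 × 418 = 2508
  C=C: 1 × 630 = 630
  Σ(formed) = 3478 kJ
ΔH = Σ(broken) − Σ(formed) = 3270 − 3478 = −208 kJ
For 2× the reaction as written: 2 × (−208) = −416 kJ

ΔH = −416 kJ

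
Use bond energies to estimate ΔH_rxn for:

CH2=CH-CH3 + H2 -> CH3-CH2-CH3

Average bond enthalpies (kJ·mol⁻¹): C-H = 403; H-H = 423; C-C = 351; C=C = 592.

ΔH ≈ −142 kJ

Bonds broken (reactants):
  C-C: 1 × 351 = 351
  C-H: 6 × 403 = 2418
  C=C: 1 × 592 = 592
  H-H: 1 × 423 = 423
  Σ(broken) = 3784 kJ
Bonds formed (products):
  C-C: 2 × 351 = 702
  C-H: 8 × 403 = 3224
  Σ(formed) = 3926 kJ
ΔH = Σ(broken) − Σ(formed) = 3784 − 3926 = −142 kJ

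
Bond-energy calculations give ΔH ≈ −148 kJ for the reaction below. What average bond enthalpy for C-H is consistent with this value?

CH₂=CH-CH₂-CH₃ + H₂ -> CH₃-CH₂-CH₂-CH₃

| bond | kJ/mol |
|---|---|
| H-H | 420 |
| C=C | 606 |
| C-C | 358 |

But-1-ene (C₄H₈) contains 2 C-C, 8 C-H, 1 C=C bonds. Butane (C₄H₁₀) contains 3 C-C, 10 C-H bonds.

D(C-H) ≈ 408 kJ/mol

Let D be the C-H bond energy.
Σ(broken) = 2×358 + 8×D + 1×606 + 1×420 = 1742 + 8D
Σ(formed) = 3×358 + 10×D = 1074 + 10D
ΔH = Σ(broken) − Σ(formed) = (1742 + 8D) − (1074 + 10D) = +668 − 2D
Setting this equal to −148 kJ gives 2D = 816, so D = 408 kJ/mol.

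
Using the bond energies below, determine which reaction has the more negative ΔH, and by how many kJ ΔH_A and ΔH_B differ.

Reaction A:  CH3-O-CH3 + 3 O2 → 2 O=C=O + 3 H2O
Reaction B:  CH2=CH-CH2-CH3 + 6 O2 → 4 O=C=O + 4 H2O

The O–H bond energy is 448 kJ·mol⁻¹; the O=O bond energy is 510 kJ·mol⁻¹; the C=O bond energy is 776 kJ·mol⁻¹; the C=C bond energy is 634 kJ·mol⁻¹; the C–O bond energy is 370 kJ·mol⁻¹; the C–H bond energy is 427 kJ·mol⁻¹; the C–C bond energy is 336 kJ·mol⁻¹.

Reaction B, by 1050 kJ

Reaction A:
  Bonds broken (reactants):
    C–H: 6 × 427 = 2562
    C–O: 2 × 370 = 740
    O=O: 3 × 510 = 1530
    Σ(broken) = 4832 kJ
  Bonds formed (products):
    C=O: 4 × 776 = 3104
    O–H: 6 × 448 = 2688
    Σ(formed) = 5792 kJ
  ΔH_A = 4832 − 5792 = −960 kJ
Reaction B:
  Bonds broken (reactants):
    C–C: 2 × 336 = 672
    C–H: 8 × 427 = 3416
    C=C: 1 × 634 = 634
    O=O: 6 × 510 = 3060
    Σ(broken) = 7782 kJ
  Bonds formed (products):
    C=O: 8 × 776 = 6208
    O–H: 8 × 448 = 3584
    Σ(formed) = 9792 kJ
  ΔH_B = 7782 − 9792 = −2010 kJ
ΔH_A − ΔH_B = +1050 kJ, so reaction B has the more negative ΔH; |ΔH_A − ΔH_B| = 1050 kJ.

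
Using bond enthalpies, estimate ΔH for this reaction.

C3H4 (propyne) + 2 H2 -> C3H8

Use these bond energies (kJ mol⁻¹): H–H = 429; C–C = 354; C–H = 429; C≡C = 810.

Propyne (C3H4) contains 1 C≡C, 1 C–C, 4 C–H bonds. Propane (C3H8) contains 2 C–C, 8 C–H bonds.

Bonds broken (reactants):
  C≡C: 1 × 810 = 810
  C–C: 1 × 354 = 354
  C–H: 4 × 429 = 1716
  H–H: 2 × 429 = 858
  Σ(broken) = 3738 kJ
Bonds formed (products):
  C–C: 2 × 354 = 708
  C–H: 8 × 429 = 3432
  Σ(formed) = 4140 kJ
ΔH = Σ(broken) − Σ(formed) = 3738 − 4140 = −402 kJ

ΔH ≈ −402 kJ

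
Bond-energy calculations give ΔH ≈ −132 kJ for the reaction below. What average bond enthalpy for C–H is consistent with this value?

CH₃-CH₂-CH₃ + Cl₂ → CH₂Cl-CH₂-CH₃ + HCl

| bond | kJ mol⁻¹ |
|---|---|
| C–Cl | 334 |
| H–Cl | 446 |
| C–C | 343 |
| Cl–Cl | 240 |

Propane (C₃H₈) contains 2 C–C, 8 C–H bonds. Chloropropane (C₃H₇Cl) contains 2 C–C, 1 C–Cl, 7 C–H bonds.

D(C–H) ≈ 408 kJ/mol

Let D be the C–H bond energy.
Σ(broken) = 2×343 + 8×D + 1×240 = 926 + 8D
Σ(formed) = 2×343 + 1×334 + 7×D + 1×446 = 1466 + 7D
ΔH = Σ(broken) − Σ(formed) = (926 + 8D) − (1466 + 7D) = −540 + D
Setting this equal to −132 kJ gives D = 408 kJ/mol.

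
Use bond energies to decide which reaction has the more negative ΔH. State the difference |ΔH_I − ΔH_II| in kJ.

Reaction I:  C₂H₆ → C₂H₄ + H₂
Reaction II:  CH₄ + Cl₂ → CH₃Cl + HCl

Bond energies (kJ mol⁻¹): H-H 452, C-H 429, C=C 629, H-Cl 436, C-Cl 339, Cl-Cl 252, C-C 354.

Reaction I:
  Bonds broken (reactants):
    C-C: 1 × 354 = 354
    C-H: 6 × 429 = 2574
    Σ(broken) = 2928 kJ
  Bonds formed (products):
    C-H: 4 × 429 = 1716
    C=C: 1 × 629 = 629
    H-H: 1 × 452 = 452
    Σ(formed) = 2797 kJ
  ΔH_I = 2928 − 2797 = +131 kJ
Reaction II:
  Bonds broken (reactants):
    C-H: 4 × 429 = 1716
    Cl-Cl: 1 × 252 = 252
    Σ(broken) = 1968 kJ
  Bonds formed (products):
    C-Cl: 1 × 339 = 339
    C-H: 3 × 429 = 1287
    H-Cl: 1 × 436 = 436
    Σ(formed) = 2062 kJ
  ΔH_II = 1968 − 2062 = −94 kJ
ΔH_I − ΔH_II = +225 kJ, so reaction II has the more negative ΔH; |ΔH_I − ΔH_II| = 225 kJ.

Reaction II, by 225 kJ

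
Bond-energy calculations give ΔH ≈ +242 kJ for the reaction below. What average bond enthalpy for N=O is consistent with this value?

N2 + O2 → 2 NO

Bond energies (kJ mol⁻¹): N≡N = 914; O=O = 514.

D(N=O) ≈ 593 kJ/mol

Let D be the N=O bond energy.
Σ(broken) = 1×914 + 1×514 = 1428
Σ(formed) = 2×D = 2D
ΔH = Σ(broken) − Σ(formed) = (1428) − (2D) = +1428 − 2D
Setting this equal to +242 kJ gives 2D = 1186, so D = 593 kJ/mol.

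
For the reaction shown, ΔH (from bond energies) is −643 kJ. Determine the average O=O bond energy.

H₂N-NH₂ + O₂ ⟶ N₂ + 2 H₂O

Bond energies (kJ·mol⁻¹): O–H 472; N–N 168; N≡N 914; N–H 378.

D(O=O) ≈ 479 kJ/mol

Let D be the O=O bond energy.
Σ(broken) = 4×378 + 1×168 + 1×D = 1680 + D
Σ(formed) = 1×914 + 4×472 = 2802
ΔH = Σ(broken) − Σ(formed) = (1680 + D) − (2802) = −1122 + D
Setting this equal to −643 kJ gives D = 479 kJ/mol.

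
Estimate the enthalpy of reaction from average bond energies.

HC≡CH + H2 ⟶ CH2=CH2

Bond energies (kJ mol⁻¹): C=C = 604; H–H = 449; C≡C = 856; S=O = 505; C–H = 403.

ΔH ≈ −105 kJ

Bonds broken (reactants):
  C≡C: 1 × 856 = 856
  C–H: 2 × 403 = 806
  H–H: 1 × 449 = 449
  Σ(broken) = 2111 kJ
Bonds formed (products):
  C–H: 4 × 403 = 1612
  C=C: 1 × 604 = 604
  Σ(formed) = 2216 kJ
ΔH = Σ(broken) − Σ(formed) = 2111 − 2216 = −105 kJ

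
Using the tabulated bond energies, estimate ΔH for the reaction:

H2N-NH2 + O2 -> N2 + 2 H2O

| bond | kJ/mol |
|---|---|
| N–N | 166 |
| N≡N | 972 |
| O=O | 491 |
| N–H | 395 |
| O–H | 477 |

Bonds broken (reactants):
  N–H: 4 × 395 = 1580
  N–N: 1 × 166 = 166
  O=O: 1 × 491 = 491
  Σ(broken) = 2237 kJ
Bonds formed (products):
  N≡N: 1 × 972 = 972
  O–H: 4 × 477 = 1908
  Σ(formed) = 2880 kJ
ΔH = Σ(broken) − Σ(formed) = 2237 − 2880 = −643 kJ

ΔH ≈ −643 kJ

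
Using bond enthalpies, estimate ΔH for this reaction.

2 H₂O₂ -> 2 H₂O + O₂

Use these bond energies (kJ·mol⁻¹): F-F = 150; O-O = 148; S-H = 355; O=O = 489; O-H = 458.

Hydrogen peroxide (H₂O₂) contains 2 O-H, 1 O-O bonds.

Bonds broken (reactants):
  O-H: 4 × 458 = 1832
  O-O: 2 × 148 = 296
  Σ(broken) = 2128 kJ
Bonds formed (products):
  O-H: 4 × 458 = 1832
  O=O: 1 × 489 = 489
  Σ(formed) = 2321 kJ
ΔH = Σ(broken) − Σ(formed) = 2128 − 2321 = −193 kJ

ΔH ≈ −193 kJ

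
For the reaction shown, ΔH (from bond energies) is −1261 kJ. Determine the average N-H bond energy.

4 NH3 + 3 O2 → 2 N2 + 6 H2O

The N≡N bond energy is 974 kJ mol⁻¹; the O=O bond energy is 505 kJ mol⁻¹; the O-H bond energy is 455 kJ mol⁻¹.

Let D be the N-H bond energy.
Σ(broken) = 12×D + 3×505 = 1515 + 12D
Σ(formed) = 2×974 + 12×455 = 7408
ΔH = Σ(broken) − Σ(formed) = (1515 + 12D) − (7408) = −5893 + 12D
Setting this equal to −1261 kJ gives 12D = 4632, so D = 386 kJ/mol.

D(N-H) ≈ 386 kJ/mol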